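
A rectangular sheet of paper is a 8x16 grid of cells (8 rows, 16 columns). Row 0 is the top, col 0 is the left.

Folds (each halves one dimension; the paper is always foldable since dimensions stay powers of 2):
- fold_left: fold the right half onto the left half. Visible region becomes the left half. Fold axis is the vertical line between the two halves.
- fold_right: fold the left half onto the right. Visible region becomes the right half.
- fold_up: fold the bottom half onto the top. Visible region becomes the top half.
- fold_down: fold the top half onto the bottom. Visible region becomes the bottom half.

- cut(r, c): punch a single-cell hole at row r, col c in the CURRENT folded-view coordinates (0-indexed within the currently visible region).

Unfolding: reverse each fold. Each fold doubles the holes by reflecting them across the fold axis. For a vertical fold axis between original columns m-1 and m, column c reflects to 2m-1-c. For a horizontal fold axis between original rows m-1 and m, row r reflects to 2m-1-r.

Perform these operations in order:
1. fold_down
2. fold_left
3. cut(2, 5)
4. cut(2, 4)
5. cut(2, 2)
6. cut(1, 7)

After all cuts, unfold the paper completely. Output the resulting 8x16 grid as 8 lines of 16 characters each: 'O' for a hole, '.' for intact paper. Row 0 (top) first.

Answer: ................
..O.OO....OO.O..
.......OO.......
................
................
.......OO.......
..O.OO....OO.O..
................

Derivation:
Op 1 fold_down: fold axis h@4; visible region now rows[4,8) x cols[0,16) = 4x16
Op 2 fold_left: fold axis v@8; visible region now rows[4,8) x cols[0,8) = 4x8
Op 3 cut(2, 5): punch at orig (6,5); cuts so far [(6, 5)]; region rows[4,8) x cols[0,8) = 4x8
Op 4 cut(2, 4): punch at orig (6,4); cuts so far [(6, 4), (6, 5)]; region rows[4,8) x cols[0,8) = 4x8
Op 5 cut(2, 2): punch at orig (6,2); cuts so far [(6, 2), (6, 4), (6, 5)]; region rows[4,8) x cols[0,8) = 4x8
Op 6 cut(1, 7): punch at orig (5,7); cuts so far [(5, 7), (6, 2), (6, 4), (6, 5)]; region rows[4,8) x cols[0,8) = 4x8
Unfold 1 (reflect across v@8): 8 holes -> [(5, 7), (5, 8), (6, 2), (6, 4), (6, 5), (6, 10), (6, 11), (6, 13)]
Unfold 2 (reflect across h@4): 16 holes -> [(1, 2), (1, 4), (1, 5), (1, 10), (1, 11), (1, 13), (2, 7), (2, 8), (5, 7), (5, 8), (6, 2), (6, 4), (6, 5), (6, 10), (6, 11), (6, 13)]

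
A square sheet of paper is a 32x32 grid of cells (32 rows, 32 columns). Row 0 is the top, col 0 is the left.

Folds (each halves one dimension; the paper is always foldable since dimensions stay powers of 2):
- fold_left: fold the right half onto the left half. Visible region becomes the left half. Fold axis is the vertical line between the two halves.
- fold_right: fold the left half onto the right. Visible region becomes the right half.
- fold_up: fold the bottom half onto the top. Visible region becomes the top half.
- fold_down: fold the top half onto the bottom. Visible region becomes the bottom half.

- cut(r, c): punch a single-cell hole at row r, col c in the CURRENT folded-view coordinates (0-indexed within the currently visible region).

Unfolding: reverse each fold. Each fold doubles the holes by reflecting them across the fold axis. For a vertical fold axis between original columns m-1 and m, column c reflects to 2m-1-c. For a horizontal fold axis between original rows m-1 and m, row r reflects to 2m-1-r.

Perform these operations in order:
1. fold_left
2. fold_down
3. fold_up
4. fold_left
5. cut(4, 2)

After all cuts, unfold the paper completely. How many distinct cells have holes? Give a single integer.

Op 1 fold_left: fold axis v@16; visible region now rows[0,32) x cols[0,16) = 32x16
Op 2 fold_down: fold axis h@16; visible region now rows[16,32) x cols[0,16) = 16x16
Op 3 fold_up: fold axis h@24; visible region now rows[16,24) x cols[0,16) = 8x16
Op 4 fold_left: fold axis v@8; visible region now rows[16,24) x cols[0,8) = 8x8
Op 5 cut(4, 2): punch at orig (20,2); cuts so far [(20, 2)]; region rows[16,24) x cols[0,8) = 8x8
Unfold 1 (reflect across v@8): 2 holes -> [(20, 2), (20, 13)]
Unfold 2 (reflect across h@24): 4 holes -> [(20, 2), (20, 13), (27, 2), (27, 13)]
Unfold 3 (reflect across h@16): 8 holes -> [(4, 2), (4, 13), (11, 2), (11, 13), (20, 2), (20, 13), (27, 2), (27, 13)]
Unfold 4 (reflect across v@16): 16 holes -> [(4, 2), (4, 13), (4, 18), (4, 29), (11, 2), (11, 13), (11, 18), (11, 29), (20, 2), (20, 13), (20, 18), (20, 29), (27, 2), (27, 13), (27, 18), (27, 29)]

Answer: 16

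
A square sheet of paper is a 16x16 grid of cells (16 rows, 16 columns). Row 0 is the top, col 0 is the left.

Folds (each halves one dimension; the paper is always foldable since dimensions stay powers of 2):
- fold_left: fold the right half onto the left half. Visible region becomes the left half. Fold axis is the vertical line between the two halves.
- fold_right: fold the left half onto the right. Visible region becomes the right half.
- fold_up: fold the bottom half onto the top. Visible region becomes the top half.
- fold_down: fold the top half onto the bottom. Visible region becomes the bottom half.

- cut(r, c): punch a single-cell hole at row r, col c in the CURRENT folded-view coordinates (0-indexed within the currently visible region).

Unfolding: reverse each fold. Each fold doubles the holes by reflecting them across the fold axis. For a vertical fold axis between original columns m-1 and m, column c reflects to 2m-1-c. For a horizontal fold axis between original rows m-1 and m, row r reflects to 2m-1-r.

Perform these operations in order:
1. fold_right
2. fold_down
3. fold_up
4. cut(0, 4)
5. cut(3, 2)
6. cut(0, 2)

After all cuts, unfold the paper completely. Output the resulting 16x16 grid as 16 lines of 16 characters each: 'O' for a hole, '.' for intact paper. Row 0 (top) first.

Answer: ...O.O....O.O...
................
................
.....O....O.....
.....O....O.....
................
................
...O.O....O.O...
...O.O....O.O...
................
................
.....O....O.....
.....O....O.....
................
................
...O.O....O.O...

Derivation:
Op 1 fold_right: fold axis v@8; visible region now rows[0,16) x cols[8,16) = 16x8
Op 2 fold_down: fold axis h@8; visible region now rows[8,16) x cols[8,16) = 8x8
Op 3 fold_up: fold axis h@12; visible region now rows[8,12) x cols[8,16) = 4x8
Op 4 cut(0, 4): punch at orig (8,12); cuts so far [(8, 12)]; region rows[8,12) x cols[8,16) = 4x8
Op 5 cut(3, 2): punch at orig (11,10); cuts so far [(8, 12), (11, 10)]; region rows[8,12) x cols[8,16) = 4x8
Op 6 cut(0, 2): punch at orig (8,10); cuts so far [(8, 10), (8, 12), (11, 10)]; region rows[8,12) x cols[8,16) = 4x8
Unfold 1 (reflect across h@12): 6 holes -> [(8, 10), (8, 12), (11, 10), (12, 10), (15, 10), (15, 12)]
Unfold 2 (reflect across h@8): 12 holes -> [(0, 10), (0, 12), (3, 10), (4, 10), (7, 10), (7, 12), (8, 10), (8, 12), (11, 10), (12, 10), (15, 10), (15, 12)]
Unfold 3 (reflect across v@8): 24 holes -> [(0, 3), (0, 5), (0, 10), (0, 12), (3, 5), (3, 10), (4, 5), (4, 10), (7, 3), (7, 5), (7, 10), (7, 12), (8, 3), (8, 5), (8, 10), (8, 12), (11, 5), (11, 10), (12, 5), (12, 10), (15, 3), (15, 5), (15, 10), (15, 12)]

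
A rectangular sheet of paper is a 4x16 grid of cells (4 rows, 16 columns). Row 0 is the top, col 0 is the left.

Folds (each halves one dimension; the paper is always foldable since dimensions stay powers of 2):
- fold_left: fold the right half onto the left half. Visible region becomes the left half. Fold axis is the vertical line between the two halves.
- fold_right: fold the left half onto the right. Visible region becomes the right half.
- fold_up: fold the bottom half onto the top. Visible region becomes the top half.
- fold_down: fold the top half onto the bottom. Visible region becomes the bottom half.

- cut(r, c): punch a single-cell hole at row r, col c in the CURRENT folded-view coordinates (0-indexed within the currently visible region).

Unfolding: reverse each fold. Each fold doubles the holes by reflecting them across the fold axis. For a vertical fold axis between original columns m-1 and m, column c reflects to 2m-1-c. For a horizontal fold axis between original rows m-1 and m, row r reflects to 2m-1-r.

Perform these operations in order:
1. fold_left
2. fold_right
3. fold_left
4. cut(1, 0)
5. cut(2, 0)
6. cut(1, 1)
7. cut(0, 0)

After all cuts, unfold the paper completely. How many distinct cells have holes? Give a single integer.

Op 1 fold_left: fold axis v@8; visible region now rows[0,4) x cols[0,8) = 4x8
Op 2 fold_right: fold axis v@4; visible region now rows[0,4) x cols[4,8) = 4x4
Op 3 fold_left: fold axis v@6; visible region now rows[0,4) x cols[4,6) = 4x2
Op 4 cut(1, 0): punch at orig (1,4); cuts so far [(1, 4)]; region rows[0,4) x cols[4,6) = 4x2
Op 5 cut(2, 0): punch at orig (2,4); cuts so far [(1, 4), (2, 4)]; region rows[0,4) x cols[4,6) = 4x2
Op 6 cut(1, 1): punch at orig (1,5); cuts so far [(1, 4), (1, 5), (2, 4)]; region rows[0,4) x cols[4,6) = 4x2
Op 7 cut(0, 0): punch at orig (0,4); cuts so far [(0, 4), (1, 4), (1, 5), (2, 4)]; region rows[0,4) x cols[4,6) = 4x2
Unfold 1 (reflect across v@6): 8 holes -> [(0, 4), (0, 7), (1, 4), (1, 5), (1, 6), (1, 7), (2, 4), (2, 7)]
Unfold 2 (reflect across v@4): 16 holes -> [(0, 0), (0, 3), (0, 4), (0, 7), (1, 0), (1, 1), (1, 2), (1, 3), (1, 4), (1, 5), (1, 6), (1, 7), (2, 0), (2, 3), (2, 4), (2, 7)]
Unfold 3 (reflect across v@8): 32 holes -> [(0, 0), (0, 3), (0, 4), (0, 7), (0, 8), (0, 11), (0, 12), (0, 15), (1, 0), (1, 1), (1, 2), (1, 3), (1, 4), (1, 5), (1, 6), (1, 7), (1, 8), (1, 9), (1, 10), (1, 11), (1, 12), (1, 13), (1, 14), (1, 15), (2, 0), (2, 3), (2, 4), (2, 7), (2, 8), (2, 11), (2, 12), (2, 15)]

Answer: 32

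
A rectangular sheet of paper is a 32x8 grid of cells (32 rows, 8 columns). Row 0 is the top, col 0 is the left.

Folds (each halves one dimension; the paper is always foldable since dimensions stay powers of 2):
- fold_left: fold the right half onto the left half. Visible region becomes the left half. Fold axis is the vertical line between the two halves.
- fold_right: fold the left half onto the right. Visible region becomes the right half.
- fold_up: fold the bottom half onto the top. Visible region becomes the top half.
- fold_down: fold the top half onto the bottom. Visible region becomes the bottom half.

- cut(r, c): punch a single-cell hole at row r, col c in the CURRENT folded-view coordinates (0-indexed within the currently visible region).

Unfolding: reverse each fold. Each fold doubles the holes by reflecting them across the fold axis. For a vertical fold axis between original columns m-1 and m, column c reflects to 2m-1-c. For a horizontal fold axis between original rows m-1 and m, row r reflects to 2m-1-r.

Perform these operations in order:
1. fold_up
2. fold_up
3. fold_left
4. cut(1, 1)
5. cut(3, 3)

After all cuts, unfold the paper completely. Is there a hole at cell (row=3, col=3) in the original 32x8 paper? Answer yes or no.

Op 1 fold_up: fold axis h@16; visible region now rows[0,16) x cols[0,8) = 16x8
Op 2 fold_up: fold axis h@8; visible region now rows[0,8) x cols[0,8) = 8x8
Op 3 fold_left: fold axis v@4; visible region now rows[0,8) x cols[0,4) = 8x4
Op 4 cut(1, 1): punch at orig (1,1); cuts so far [(1, 1)]; region rows[0,8) x cols[0,4) = 8x4
Op 5 cut(3, 3): punch at orig (3,3); cuts so far [(1, 1), (3, 3)]; region rows[0,8) x cols[0,4) = 8x4
Unfold 1 (reflect across v@4): 4 holes -> [(1, 1), (1, 6), (3, 3), (3, 4)]
Unfold 2 (reflect across h@8): 8 holes -> [(1, 1), (1, 6), (3, 3), (3, 4), (12, 3), (12, 4), (14, 1), (14, 6)]
Unfold 3 (reflect across h@16): 16 holes -> [(1, 1), (1, 6), (3, 3), (3, 4), (12, 3), (12, 4), (14, 1), (14, 6), (17, 1), (17, 6), (19, 3), (19, 4), (28, 3), (28, 4), (30, 1), (30, 6)]
Holes: [(1, 1), (1, 6), (3, 3), (3, 4), (12, 3), (12, 4), (14, 1), (14, 6), (17, 1), (17, 6), (19, 3), (19, 4), (28, 3), (28, 4), (30, 1), (30, 6)]

Answer: yes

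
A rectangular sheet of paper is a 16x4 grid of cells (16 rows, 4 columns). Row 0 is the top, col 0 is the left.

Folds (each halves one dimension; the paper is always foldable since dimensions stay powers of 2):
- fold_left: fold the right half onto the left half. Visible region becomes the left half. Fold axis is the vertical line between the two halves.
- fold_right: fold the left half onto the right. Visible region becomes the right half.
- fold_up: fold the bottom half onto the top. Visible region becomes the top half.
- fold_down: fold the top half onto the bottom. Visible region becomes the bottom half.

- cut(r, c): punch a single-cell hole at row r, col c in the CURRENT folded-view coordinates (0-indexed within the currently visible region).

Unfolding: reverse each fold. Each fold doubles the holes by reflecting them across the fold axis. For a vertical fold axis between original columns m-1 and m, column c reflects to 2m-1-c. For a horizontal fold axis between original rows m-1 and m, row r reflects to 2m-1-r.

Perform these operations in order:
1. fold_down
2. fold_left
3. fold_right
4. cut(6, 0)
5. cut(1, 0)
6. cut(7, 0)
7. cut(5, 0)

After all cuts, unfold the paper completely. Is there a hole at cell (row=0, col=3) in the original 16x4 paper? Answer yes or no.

Op 1 fold_down: fold axis h@8; visible region now rows[8,16) x cols[0,4) = 8x4
Op 2 fold_left: fold axis v@2; visible region now rows[8,16) x cols[0,2) = 8x2
Op 3 fold_right: fold axis v@1; visible region now rows[8,16) x cols[1,2) = 8x1
Op 4 cut(6, 0): punch at orig (14,1); cuts so far [(14, 1)]; region rows[8,16) x cols[1,2) = 8x1
Op 5 cut(1, 0): punch at orig (9,1); cuts so far [(9, 1), (14, 1)]; region rows[8,16) x cols[1,2) = 8x1
Op 6 cut(7, 0): punch at orig (15,1); cuts so far [(9, 1), (14, 1), (15, 1)]; region rows[8,16) x cols[1,2) = 8x1
Op 7 cut(5, 0): punch at orig (13,1); cuts so far [(9, 1), (13, 1), (14, 1), (15, 1)]; region rows[8,16) x cols[1,2) = 8x1
Unfold 1 (reflect across v@1): 8 holes -> [(9, 0), (9, 1), (13, 0), (13, 1), (14, 0), (14, 1), (15, 0), (15, 1)]
Unfold 2 (reflect across v@2): 16 holes -> [(9, 0), (9, 1), (9, 2), (9, 3), (13, 0), (13, 1), (13, 2), (13, 3), (14, 0), (14, 1), (14, 2), (14, 3), (15, 0), (15, 1), (15, 2), (15, 3)]
Unfold 3 (reflect across h@8): 32 holes -> [(0, 0), (0, 1), (0, 2), (0, 3), (1, 0), (1, 1), (1, 2), (1, 3), (2, 0), (2, 1), (2, 2), (2, 3), (6, 0), (6, 1), (6, 2), (6, 3), (9, 0), (9, 1), (9, 2), (9, 3), (13, 0), (13, 1), (13, 2), (13, 3), (14, 0), (14, 1), (14, 2), (14, 3), (15, 0), (15, 1), (15, 2), (15, 3)]
Holes: [(0, 0), (0, 1), (0, 2), (0, 3), (1, 0), (1, 1), (1, 2), (1, 3), (2, 0), (2, 1), (2, 2), (2, 3), (6, 0), (6, 1), (6, 2), (6, 3), (9, 0), (9, 1), (9, 2), (9, 3), (13, 0), (13, 1), (13, 2), (13, 3), (14, 0), (14, 1), (14, 2), (14, 3), (15, 0), (15, 1), (15, 2), (15, 3)]

Answer: yes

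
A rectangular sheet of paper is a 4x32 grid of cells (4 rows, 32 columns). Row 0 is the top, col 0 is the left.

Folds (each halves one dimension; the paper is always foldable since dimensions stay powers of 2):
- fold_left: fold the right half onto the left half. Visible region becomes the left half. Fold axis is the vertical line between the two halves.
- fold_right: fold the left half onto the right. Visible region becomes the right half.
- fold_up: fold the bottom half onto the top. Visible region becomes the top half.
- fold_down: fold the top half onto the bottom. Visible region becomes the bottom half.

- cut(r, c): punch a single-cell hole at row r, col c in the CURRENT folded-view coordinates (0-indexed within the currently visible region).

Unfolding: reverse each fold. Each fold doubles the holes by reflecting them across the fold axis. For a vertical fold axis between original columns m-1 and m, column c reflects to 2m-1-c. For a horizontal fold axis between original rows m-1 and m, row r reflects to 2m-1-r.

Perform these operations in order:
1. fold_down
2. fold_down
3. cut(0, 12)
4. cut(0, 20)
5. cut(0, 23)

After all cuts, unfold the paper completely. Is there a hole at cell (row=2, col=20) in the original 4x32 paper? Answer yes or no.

Answer: yes

Derivation:
Op 1 fold_down: fold axis h@2; visible region now rows[2,4) x cols[0,32) = 2x32
Op 2 fold_down: fold axis h@3; visible region now rows[3,4) x cols[0,32) = 1x32
Op 3 cut(0, 12): punch at orig (3,12); cuts so far [(3, 12)]; region rows[3,4) x cols[0,32) = 1x32
Op 4 cut(0, 20): punch at orig (3,20); cuts so far [(3, 12), (3, 20)]; region rows[3,4) x cols[0,32) = 1x32
Op 5 cut(0, 23): punch at orig (3,23); cuts so far [(3, 12), (3, 20), (3, 23)]; region rows[3,4) x cols[0,32) = 1x32
Unfold 1 (reflect across h@3): 6 holes -> [(2, 12), (2, 20), (2, 23), (3, 12), (3, 20), (3, 23)]
Unfold 2 (reflect across h@2): 12 holes -> [(0, 12), (0, 20), (0, 23), (1, 12), (1, 20), (1, 23), (2, 12), (2, 20), (2, 23), (3, 12), (3, 20), (3, 23)]
Holes: [(0, 12), (0, 20), (0, 23), (1, 12), (1, 20), (1, 23), (2, 12), (2, 20), (2, 23), (3, 12), (3, 20), (3, 23)]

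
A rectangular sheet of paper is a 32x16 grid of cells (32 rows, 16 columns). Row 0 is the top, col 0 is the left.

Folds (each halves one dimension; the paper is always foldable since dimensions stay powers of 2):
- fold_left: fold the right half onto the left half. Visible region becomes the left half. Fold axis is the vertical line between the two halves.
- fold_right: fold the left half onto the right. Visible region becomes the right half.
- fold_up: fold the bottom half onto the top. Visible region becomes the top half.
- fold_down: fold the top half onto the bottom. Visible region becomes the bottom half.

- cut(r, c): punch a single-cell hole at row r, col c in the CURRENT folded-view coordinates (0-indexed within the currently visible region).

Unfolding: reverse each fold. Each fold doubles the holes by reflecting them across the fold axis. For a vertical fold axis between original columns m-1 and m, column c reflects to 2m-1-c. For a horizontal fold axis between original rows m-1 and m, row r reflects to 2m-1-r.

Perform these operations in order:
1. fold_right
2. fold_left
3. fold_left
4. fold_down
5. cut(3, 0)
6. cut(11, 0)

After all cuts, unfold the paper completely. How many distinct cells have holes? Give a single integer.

Op 1 fold_right: fold axis v@8; visible region now rows[0,32) x cols[8,16) = 32x8
Op 2 fold_left: fold axis v@12; visible region now rows[0,32) x cols[8,12) = 32x4
Op 3 fold_left: fold axis v@10; visible region now rows[0,32) x cols[8,10) = 32x2
Op 4 fold_down: fold axis h@16; visible region now rows[16,32) x cols[8,10) = 16x2
Op 5 cut(3, 0): punch at orig (19,8); cuts so far [(19, 8)]; region rows[16,32) x cols[8,10) = 16x2
Op 6 cut(11, 0): punch at orig (27,8); cuts so far [(19, 8), (27, 8)]; region rows[16,32) x cols[8,10) = 16x2
Unfold 1 (reflect across h@16): 4 holes -> [(4, 8), (12, 8), (19, 8), (27, 8)]
Unfold 2 (reflect across v@10): 8 holes -> [(4, 8), (4, 11), (12, 8), (12, 11), (19, 8), (19, 11), (27, 8), (27, 11)]
Unfold 3 (reflect across v@12): 16 holes -> [(4, 8), (4, 11), (4, 12), (4, 15), (12, 8), (12, 11), (12, 12), (12, 15), (19, 8), (19, 11), (19, 12), (19, 15), (27, 8), (27, 11), (27, 12), (27, 15)]
Unfold 4 (reflect across v@8): 32 holes -> [(4, 0), (4, 3), (4, 4), (4, 7), (4, 8), (4, 11), (4, 12), (4, 15), (12, 0), (12, 3), (12, 4), (12, 7), (12, 8), (12, 11), (12, 12), (12, 15), (19, 0), (19, 3), (19, 4), (19, 7), (19, 8), (19, 11), (19, 12), (19, 15), (27, 0), (27, 3), (27, 4), (27, 7), (27, 8), (27, 11), (27, 12), (27, 15)]

Answer: 32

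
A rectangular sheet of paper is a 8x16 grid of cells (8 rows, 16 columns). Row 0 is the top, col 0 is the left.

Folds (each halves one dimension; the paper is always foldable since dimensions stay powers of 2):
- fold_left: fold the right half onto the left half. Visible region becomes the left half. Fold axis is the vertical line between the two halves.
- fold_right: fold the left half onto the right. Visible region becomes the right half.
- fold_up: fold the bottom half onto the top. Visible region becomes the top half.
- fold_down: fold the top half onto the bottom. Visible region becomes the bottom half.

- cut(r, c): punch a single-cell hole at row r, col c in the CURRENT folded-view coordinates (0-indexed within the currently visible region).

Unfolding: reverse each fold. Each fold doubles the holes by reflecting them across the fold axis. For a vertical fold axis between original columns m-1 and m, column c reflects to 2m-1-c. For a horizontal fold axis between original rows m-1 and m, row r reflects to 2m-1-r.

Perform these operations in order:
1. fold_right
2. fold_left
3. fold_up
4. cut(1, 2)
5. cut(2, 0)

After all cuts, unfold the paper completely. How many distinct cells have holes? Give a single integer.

Op 1 fold_right: fold axis v@8; visible region now rows[0,8) x cols[8,16) = 8x8
Op 2 fold_left: fold axis v@12; visible region now rows[0,8) x cols[8,12) = 8x4
Op 3 fold_up: fold axis h@4; visible region now rows[0,4) x cols[8,12) = 4x4
Op 4 cut(1, 2): punch at orig (1,10); cuts so far [(1, 10)]; region rows[0,4) x cols[8,12) = 4x4
Op 5 cut(2, 0): punch at orig (2,8); cuts so far [(1, 10), (2, 8)]; region rows[0,4) x cols[8,12) = 4x4
Unfold 1 (reflect across h@4): 4 holes -> [(1, 10), (2, 8), (5, 8), (6, 10)]
Unfold 2 (reflect across v@12): 8 holes -> [(1, 10), (1, 13), (2, 8), (2, 15), (5, 8), (5, 15), (6, 10), (6, 13)]
Unfold 3 (reflect across v@8): 16 holes -> [(1, 2), (1, 5), (1, 10), (1, 13), (2, 0), (2, 7), (2, 8), (2, 15), (5, 0), (5, 7), (5, 8), (5, 15), (6, 2), (6, 5), (6, 10), (6, 13)]

Answer: 16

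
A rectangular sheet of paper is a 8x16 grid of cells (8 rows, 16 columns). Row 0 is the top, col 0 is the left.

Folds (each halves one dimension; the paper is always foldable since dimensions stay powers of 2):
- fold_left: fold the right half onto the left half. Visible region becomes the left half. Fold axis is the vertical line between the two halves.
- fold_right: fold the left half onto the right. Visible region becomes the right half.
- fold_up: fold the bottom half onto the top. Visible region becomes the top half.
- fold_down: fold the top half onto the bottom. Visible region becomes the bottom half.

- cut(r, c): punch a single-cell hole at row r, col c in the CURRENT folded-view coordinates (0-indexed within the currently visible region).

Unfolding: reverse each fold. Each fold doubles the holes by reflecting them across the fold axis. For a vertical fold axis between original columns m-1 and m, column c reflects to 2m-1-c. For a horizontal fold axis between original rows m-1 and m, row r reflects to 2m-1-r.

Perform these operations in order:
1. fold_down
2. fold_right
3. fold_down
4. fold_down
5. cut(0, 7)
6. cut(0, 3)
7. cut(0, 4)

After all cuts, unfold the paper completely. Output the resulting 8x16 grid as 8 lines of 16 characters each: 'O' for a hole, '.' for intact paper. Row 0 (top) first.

Op 1 fold_down: fold axis h@4; visible region now rows[4,8) x cols[0,16) = 4x16
Op 2 fold_right: fold axis v@8; visible region now rows[4,8) x cols[8,16) = 4x8
Op 3 fold_down: fold axis h@6; visible region now rows[6,8) x cols[8,16) = 2x8
Op 4 fold_down: fold axis h@7; visible region now rows[7,8) x cols[8,16) = 1x8
Op 5 cut(0, 7): punch at orig (7,15); cuts so far [(7, 15)]; region rows[7,8) x cols[8,16) = 1x8
Op 6 cut(0, 3): punch at orig (7,11); cuts so far [(7, 11), (7, 15)]; region rows[7,8) x cols[8,16) = 1x8
Op 7 cut(0, 4): punch at orig (7,12); cuts so far [(7, 11), (7, 12), (7, 15)]; region rows[7,8) x cols[8,16) = 1x8
Unfold 1 (reflect across h@7): 6 holes -> [(6, 11), (6, 12), (6, 15), (7, 11), (7, 12), (7, 15)]
Unfold 2 (reflect across h@6): 12 holes -> [(4, 11), (4, 12), (4, 15), (5, 11), (5, 12), (5, 15), (6, 11), (6, 12), (6, 15), (7, 11), (7, 12), (7, 15)]
Unfold 3 (reflect across v@8): 24 holes -> [(4, 0), (4, 3), (4, 4), (4, 11), (4, 12), (4, 15), (5, 0), (5, 3), (5, 4), (5, 11), (5, 12), (5, 15), (6, 0), (6, 3), (6, 4), (6, 11), (6, 12), (6, 15), (7, 0), (7, 3), (7, 4), (7, 11), (7, 12), (7, 15)]
Unfold 4 (reflect across h@4): 48 holes -> [(0, 0), (0, 3), (0, 4), (0, 11), (0, 12), (0, 15), (1, 0), (1, 3), (1, 4), (1, 11), (1, 12), (1, 15), (2, 0), (2, 3), (2, 4), (2, 11), (2, 12), (2, 15), (3, 0), (3, 3), (3, 4), (3, 11), (3, 12), (3, 15), (4, 0), (4, 3), (4, 4), (4, 11), (4, 12), (4, 15), (5, 0), (5, 3), (5, 4), (5, 11), (5, 12), (5, 15), (6, 0), (6, 3), (6, 4), (6, 11), (6, 12), (6, 15), (7, 0), (7, 3), (7, 4), (7, 11), (7, 12), (7, 15)]

Answer: O..OO......OO..O
O..OO......OO..O
O..OO......OO..O
O..OO......OO..O
O..OO......OO..O
O..OO......OO..O
O..OO......OO..O
O..OO......OO..O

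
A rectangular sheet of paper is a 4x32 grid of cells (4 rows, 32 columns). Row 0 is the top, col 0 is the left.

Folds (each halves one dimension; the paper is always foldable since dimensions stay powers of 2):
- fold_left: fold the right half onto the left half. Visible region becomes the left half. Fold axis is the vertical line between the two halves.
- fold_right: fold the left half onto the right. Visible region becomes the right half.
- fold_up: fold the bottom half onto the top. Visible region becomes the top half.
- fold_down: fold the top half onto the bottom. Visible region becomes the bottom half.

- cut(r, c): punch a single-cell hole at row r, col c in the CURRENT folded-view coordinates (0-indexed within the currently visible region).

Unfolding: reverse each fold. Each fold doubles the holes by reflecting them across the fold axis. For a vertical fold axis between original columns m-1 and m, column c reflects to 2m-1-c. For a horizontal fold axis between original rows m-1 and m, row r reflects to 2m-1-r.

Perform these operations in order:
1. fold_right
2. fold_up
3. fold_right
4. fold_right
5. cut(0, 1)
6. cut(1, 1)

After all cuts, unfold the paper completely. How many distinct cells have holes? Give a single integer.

Op 1 fold_right: fold axis v@16; visible region now rows[0,4) x cols[16,32) = 4x16
Op 2 fold_up: fold axis h@2; visible region now rows[0,2) x cols[16,32) = 2x16
Op 3 fold_right: fold axis v@24; visible region now rows[0,2) x cols[24,32) = 2x8
Op 4 fold_right: fold axis v@28; visible region now rows[0,2) x cols[28,32) = 2x4
Op 5 cut(0, 1): punch at orig (0,29); cuts so far [(0, 29)]; region rows[0,2) x cols[28,32) = 2x4
Op 6 cut(1, 1): punch at orig (1,29); cuts so far [(0, 29), (1, 29)]; region rows[0,2) x cols[28,32) = 2x4
Unfold 1 (reflect across v@28): 4 holes -> [(0, 26), (0, 29), (1, 26), (1, 29)]
Unfold 2 (reflect across v@24): 8 holes -> [(0, 18), (0, 21), (0, 26), (0, 29), (1, 18), (1, 21), (1, 26), (1, 29)]
Unfold 3 (reflect across h@2): 16 holes -> [(0, 18), (0, 21), (0, 26), (0, 29), (1, 18), (1, 21), (1, 26), (1, 29), (2, 18), (2, 21), (2, 26), (2, 29), (3, 18), (3, 21), (3, 26), (3, 29)]
Unfold 4 (reflect across v@16): 32 holes -> [(0, 2), (0, 5), (0, 10), (0, 13), (0, 18), (0, 21), (0, 26), (0, 29), (1, 2), (1, 5), (1, 10), (1, 13), (1, 18), (1, 21), (1, 26), (1, 29), (2, 2), (2, 5), (2, 10), (2, 13), (2, 18), (2, 21), (2, 26), (2, 29), (3, 2), (3, 5), (3, 10), (3, 13), (3, 18), (3, 21), (3, 26), (3, 29)]

Answer: 32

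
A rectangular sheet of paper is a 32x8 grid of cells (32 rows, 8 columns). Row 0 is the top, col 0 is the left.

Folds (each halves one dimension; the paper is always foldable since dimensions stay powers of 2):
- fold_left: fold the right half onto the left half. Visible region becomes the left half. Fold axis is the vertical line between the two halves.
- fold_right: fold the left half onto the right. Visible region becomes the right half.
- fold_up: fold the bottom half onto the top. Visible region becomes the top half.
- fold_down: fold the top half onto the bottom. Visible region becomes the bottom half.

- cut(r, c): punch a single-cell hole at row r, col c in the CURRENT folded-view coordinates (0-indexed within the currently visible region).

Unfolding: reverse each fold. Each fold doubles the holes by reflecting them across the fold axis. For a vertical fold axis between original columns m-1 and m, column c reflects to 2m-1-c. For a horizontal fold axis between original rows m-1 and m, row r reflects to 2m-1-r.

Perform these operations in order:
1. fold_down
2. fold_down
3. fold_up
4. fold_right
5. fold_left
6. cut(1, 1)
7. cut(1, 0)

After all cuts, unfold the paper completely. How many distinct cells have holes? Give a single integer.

Answer: 64

Derivation:
Op 1 fold_down: fold axis h@16; visible region now rows[16,32) x cols[0,8) = 16x8
Op 2 fold_down: fold axis h@24; visible region now rows[24,32) x cols[0,8) = 8x8
Op 3 fold_up: fold axis h@28; visible region now rows[24,28) x cols[0,8) = 4x8
Op 4 fold_right: fold axis v@4; visible region now rows[24,28) x cols[4,8) = 4x4
Op 5 fold_left: fold axis v@6; visible region now rows[24,28) x cols[4,6) = 4x2
Op 6 cut(1, 1): punch at orig (25,5); cuts so far [(25, 5)]; region rows[24,28) x cols[4,6) = 4x2
Op 7 cut(1, 0): punch at orig (25,4); cuts so far [(25, 4), (25, 5)]; region rows[24,28) x cols[4,6) = 4x2
Unfold 1 (reflect across v@6): 4 holes -> [(25, 4), (25, 5), (25, 6), (25, 7)]
Unfold 2 (reflect across v@4): 8 holes -> [(25, 0), (25, 1), (25, 2), (25, 3), (25, 4), (25, 5), (25, 6), (25, 7)]
Unfold 3 (reflect across h@28): 16 holes -> [(25, 0), (25, 1), (25, 2), (25, 3), (25, 4), (25, 5), (25, 6), (25, 7), (30, 0), (30, 1), (30, 2), (30, 3), (30, 4), (30, 5), (30, 6), (30, 7)]
Unfold 4 (reflect across h@24): 32 holes -> [(17, 0), (17, 1), (17, 2), (17, 3), (17, 4), (17, 5), (17, 6), (17, 7), (22, 0), (22, 1), (22, 2), (22, 3), (22, 4), (22, 5), (22, 6), (22, 7), (25, 0), (25, 1), (25, 2), (25, 3), (25, 4), (25, 5), (25, 6), (25, 7), (30, 0), (30, 1), (30, 2), (30, 3), (30, 4), (30, 5), (30, 6), (30, 7)]
Unfold 5 (reflect across h@16): 64 holes -> [(1, 0), (1, 1), (1, 2), (1, 3), (1, 4), (1, 5), (1, 6), (1, 7), (6, 0), (6, 1), (6, 2), (6, 3), (6, 4), (6, 5), (6, 6), (6, 7), (9, 0), (9, 1), (9, 2), (9, 3), (9, 4), (9, 5), (9, 6), (9, 7), (14, 0), (14, 1), (14, 2), (14, 3), (14, 4), (14, 5), (14, 6), (14, 7), (17, 0), (17, 1), (17, 2), (17, 3), (17, 4), (17, 5), (17, 6), (17, 7), (22, 0), (22, 1), (22, 2), (22, 3), (22, 4), (22, 5), (22, 6), (22, 7), (25, 0), (25, 1), (25, 2), (25, 3), (25, 4), (25, 5), (25, 6), (25, 7), (30, 0), (30, 1), (30, 2), (30, 3), (30, 4), (30, 5), (30, 6), (30, 7)]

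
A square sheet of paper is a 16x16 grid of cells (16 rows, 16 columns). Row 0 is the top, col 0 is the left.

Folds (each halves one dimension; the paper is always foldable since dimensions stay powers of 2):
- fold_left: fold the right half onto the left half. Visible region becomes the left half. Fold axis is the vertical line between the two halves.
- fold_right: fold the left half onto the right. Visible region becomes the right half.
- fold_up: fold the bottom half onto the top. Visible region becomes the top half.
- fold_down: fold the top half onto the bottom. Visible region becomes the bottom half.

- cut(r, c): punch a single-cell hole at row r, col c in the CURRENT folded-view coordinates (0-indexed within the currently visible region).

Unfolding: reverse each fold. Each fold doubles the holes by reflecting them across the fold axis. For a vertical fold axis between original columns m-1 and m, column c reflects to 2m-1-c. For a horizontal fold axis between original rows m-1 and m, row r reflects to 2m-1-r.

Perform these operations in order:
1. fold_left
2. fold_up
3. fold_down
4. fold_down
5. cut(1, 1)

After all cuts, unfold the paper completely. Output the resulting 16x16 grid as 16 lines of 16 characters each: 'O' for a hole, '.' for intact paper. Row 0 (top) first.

Answer: .O............O.
................
................
.O............O.
.O............O.
................
................
.O............O.
.O............O.
................
................
.O............O.
.O............O.
................
................
.O............O.

Derivation:
Op 1 fold_left: fold axis v@8; visible region now rows[0,16) x cols[0,8) = 16x8
Op 2 fold_up: fold axis h@8; visible region now rows[0,8) x cols[0,8) = 8x8
Op 3 fold_down: fold axis h@4; visible region now rows[4,8) x cols[0,8) = 4x8
Op 4 fold_down: fold axis h@6; visible region now rows[6,8) x cols[0,8) = 2x8
Op 5 cut(1, 1): punch at orig (7,1); cuts so far [(7, 1)]; region rows[6,8) x cols[0,8) = 2x8
Unfold 1 (reflect across h@6): 2 holes -> [(4, 1), (7, 1)]
Unfold 2 (reflect across h@4): 4 holes -> [(0, 1), (3, 1), (4, 1), (7, 1)]
Unfold 3 (reflect across h@8): 8 holes -> [(0, 1), (3, 1), (4, 1), (7, 1), (8, 1), (11, 1), (12, 1), (15, 1)]
Unfold 4 (reflect across v@8): 16 holes -> [(0, 1), (0, 14), (3, 1), (3, 14), (4, 1), (4, 14), (7, 1), (7, 14), (8, 1), (8, 14), (11, 1), (11, 14), (12, 1), (12, 14), (15, 1), (15, 14)]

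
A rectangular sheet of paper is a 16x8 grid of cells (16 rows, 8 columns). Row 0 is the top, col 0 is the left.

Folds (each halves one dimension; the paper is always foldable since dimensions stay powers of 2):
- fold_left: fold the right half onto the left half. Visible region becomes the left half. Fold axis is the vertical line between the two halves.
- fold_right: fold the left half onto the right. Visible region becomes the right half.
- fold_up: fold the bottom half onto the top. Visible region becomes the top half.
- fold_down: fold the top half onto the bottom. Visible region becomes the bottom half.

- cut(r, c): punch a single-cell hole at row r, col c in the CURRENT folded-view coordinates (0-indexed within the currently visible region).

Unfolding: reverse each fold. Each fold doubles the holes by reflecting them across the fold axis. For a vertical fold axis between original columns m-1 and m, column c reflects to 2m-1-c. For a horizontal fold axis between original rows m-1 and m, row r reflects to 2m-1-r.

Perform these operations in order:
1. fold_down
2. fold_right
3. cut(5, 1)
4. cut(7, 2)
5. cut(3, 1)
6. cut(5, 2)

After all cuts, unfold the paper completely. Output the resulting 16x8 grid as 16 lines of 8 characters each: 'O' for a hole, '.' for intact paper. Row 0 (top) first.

Answer: .O....O.
........
.OO..OO.
........
..O..O..
........
........
........
........
........
........
..O..O..
........
.OO..OO.
........
.O....O.

Derivation:
Op 1 fold_down: fold axis h@8; visible region now rows[8,16) x cols[0,8) = 8x8
Op 2 fold_right: fold axis v@4; visible region now rows[8,16) x cols[4,8) = 8x4
Op 3 cut(5, 1): punch at orig (13,5); cuts so far [(13, 5)]; region rows[8,16) x cols[4,8) = 8x4
Op 4 cut(7, 2): punch at orig (15,6); cuts so far [(13, 5), (15, 6)]; region rows[8,16) x cols[4,8) = 8x4
Op 5 cut(3, 1): punch at orig (11,5); cuts so far [(11, 5), (13, 5), (15, 6)]; region rows[8,16) x cols[4,8) = 8x4
Op 6 cut(5, 2): punch at orig (13,6); cuts so far [(11, 5), (13, 5), (13, 6), (15, 6)]; region rows[8,16) x cols[4,8) = 8x4
Unfold 1 (reflect across v@4): 8 holes -> [(11, 2), (11, 5), (13, 1), (13, 2), (13, 5), (13, 6), (15, 1), (15, 6)]
Unfold 2 (reflect across h@8): 16 holes -> [(0, 1), (0, 6), (2, 1), (2, 2), (2, 5), (2, 6), (4, 2), (4, 5), (11, 2), (11, 5), (13, 1), (13, 2), (13, 5), (13, 6), (15, 1), (15, 6)]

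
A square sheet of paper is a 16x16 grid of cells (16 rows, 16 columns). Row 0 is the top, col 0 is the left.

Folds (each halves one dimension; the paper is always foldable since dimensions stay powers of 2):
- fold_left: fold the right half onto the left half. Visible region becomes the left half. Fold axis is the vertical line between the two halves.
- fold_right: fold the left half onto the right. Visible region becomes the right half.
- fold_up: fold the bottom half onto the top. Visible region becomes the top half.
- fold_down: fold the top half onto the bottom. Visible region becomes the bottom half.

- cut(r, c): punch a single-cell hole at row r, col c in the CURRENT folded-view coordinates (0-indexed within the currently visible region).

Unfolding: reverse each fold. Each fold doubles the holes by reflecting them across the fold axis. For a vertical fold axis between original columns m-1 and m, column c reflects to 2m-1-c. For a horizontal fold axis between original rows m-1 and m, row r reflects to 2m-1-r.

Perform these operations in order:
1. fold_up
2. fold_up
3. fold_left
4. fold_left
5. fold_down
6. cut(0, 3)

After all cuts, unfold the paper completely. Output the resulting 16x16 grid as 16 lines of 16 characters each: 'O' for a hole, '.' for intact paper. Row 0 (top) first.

Op 1 fold_up: fold axis h@8; visible region now rows[0,8) x cols[0,16) = 8x16
Op 2 fold_up: fold axis h@4; visible region now rows[0,4) x cols[0,16) = 4x16
Op 3 fold_left: fold axis v@8; visible region now rows[0,4) x cols[0,8) = 4x8
Op 4 fold_left: fold axis v@4; visible region now rows[0,4) x cols[0,4) = 4x4
Op 5 fold_down: fold axis h@2; visible region now rows[2,4) x cols[0,4) = 2x4
Op 6 cut(0, 3): punch at orig (2,3); cuts so far [(2, 3)]; region rows[2,4) x cols[0,4) = 2x4
Unfold 1 (reflect across h@2): 2 holes -> [(1, 3), (2, 3)]
Unfold 2 (reflect across v@4): 4 holes -> [(1, 3), (1, 4), (2, 3), (2, 4)]
Unfold 3 (reflect across v@8): 8 holes -> [(1, 3), (1, 4), (1, 11), (1, 12), (2, 3), (2, 4), (2, 11), (2, 12)]
Unfold 4 (reflect across h@4): 16 holes -> [(1, 3), (1, 4), (1, 11), (1, 12), (2, 3), (2, 4), (2, 11), (2, 12), (5, 3), (5, 4), (5, 11), (5, 12), (6, 3), (6, 4), (6, 11), (6, 12)]
Unfold 5 (reflect across h@8): 32 holes -> [(1, 3), (1, 4), (1, 11), (1, 12), (2, 3), (2, 4), (2, 11), (2, 12), (5, 3), (5, 4), (5, 11), (5, 12), (6, 3), (6, 4), (6, 11), (6, 12), (9, 3), (9, 4), (9, 11), (9, 12), (10, 3), (10, 4), (10, 11), (10, 12), (13, 3), (13, 4), (13, 11), (13, 12), (14, 3), (14, 4), (14, 11), (14, 12)]

Answer: ................
...OO......OO...
...OO......OO...
................
................
...OO......OO...
...OO......OO...
................
................
...OO......OO...
...OO......OO...
................
................
...OO......OO...
...OO......OO...
................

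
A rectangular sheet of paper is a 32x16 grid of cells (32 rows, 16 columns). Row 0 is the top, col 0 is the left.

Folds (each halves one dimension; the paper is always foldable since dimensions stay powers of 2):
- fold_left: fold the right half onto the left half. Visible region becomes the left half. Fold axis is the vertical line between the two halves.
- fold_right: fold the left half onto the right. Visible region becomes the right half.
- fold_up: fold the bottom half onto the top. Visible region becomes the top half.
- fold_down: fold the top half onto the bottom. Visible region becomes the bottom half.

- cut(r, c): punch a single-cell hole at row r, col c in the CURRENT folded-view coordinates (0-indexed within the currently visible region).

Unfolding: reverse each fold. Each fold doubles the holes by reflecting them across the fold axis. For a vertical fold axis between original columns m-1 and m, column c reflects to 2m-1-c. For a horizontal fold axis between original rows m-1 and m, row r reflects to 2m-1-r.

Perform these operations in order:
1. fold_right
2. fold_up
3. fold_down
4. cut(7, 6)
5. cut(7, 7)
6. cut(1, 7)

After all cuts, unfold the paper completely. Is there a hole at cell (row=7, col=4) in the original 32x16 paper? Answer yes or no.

Answer: no

Derivation:
Op 1 fold_right: fold axis v@8; visible region now rows[0,32) x cols[8,16) = 32x8
Op 2 fold_up: fold axis h@16; visible region now rows[0,16) x cols[8,16) = 16x8
Op 3 fold_down: fold axis h@8; visible region now rows[8,16) x cols[8,16) = 8x8
Op 4 cut(7, 6): punch at orig (15,14); cuts so far [(15, 14)]; region rows[8,16) x cols[8,16) = 8x8
Op 5 cut(7, 7): punch at orig (15,15); cuts so far [(15, 14), (15, 15)]; region rows[8,16) x cols[8,16) = 8x8
Op 6 cut(1, 7): punch at orig (9,15); cuts so far [(9, 15), (15, 14), (15, 15)]; region rows[8,16) x cols[8,16) = 8x8
Unfold 1 (reflect across h@8): 6 holes -> [(0, 14), (0, 15), (6, 15), (9, 15), (15, 14), (15, 15)]
Unfold 2 (reflect across h@16): 12 holes -> [(0, 14), (0, 15), (6, 15), (9, 15), (15, 14), (15, 15), (16, 14), (16, 15), (22, 15), (25, 15), (31, 14), (31, 15)]
Unfold 3 (reflect across v@8): 24 holes -> [(0, 0), (0, 1), (0, 14), (0, 15), (6, 0), (6, 15), (9, 0), (9, 15), (15, 0), (15, 1), (15, 14), (15, 15), (16, 0), (16, 1), (16, 14), (16, 15), (22, 0), (22, 15), (25, 0), (25, 15), (31, 0), (31, 1), (31, 14), (31, 15)]
Holes: [(0, 0), (0, 1), (0, 14), (0, 15), (6, 0), (6, 15), (9, 0), (9, 15), (15, 0), (15, 1), (15, 14), (15, 15), (16, 0), (16, 1), (16, 14), (16, 15), (22, 0), (22, 15), (25, 0), (25, 15), (31, 0), (31, 1), (31, 14), (31, 15)]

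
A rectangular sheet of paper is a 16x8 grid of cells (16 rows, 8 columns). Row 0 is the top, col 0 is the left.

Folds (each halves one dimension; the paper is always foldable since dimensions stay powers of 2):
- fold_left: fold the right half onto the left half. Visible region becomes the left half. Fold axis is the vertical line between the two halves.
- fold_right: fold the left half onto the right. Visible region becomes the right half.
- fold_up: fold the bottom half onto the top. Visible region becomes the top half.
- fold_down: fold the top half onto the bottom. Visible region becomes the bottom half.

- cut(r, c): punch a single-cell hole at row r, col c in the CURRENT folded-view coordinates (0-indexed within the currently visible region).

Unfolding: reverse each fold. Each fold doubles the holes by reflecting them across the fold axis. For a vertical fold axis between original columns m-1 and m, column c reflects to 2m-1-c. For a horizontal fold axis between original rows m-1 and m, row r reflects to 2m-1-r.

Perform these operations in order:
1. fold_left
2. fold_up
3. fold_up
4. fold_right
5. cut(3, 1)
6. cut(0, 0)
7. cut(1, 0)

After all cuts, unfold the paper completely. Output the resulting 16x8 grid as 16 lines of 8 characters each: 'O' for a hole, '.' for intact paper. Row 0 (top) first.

Answer: .OO..OO.
.OO..OO.
........
O..OO..O
O..OO..O
........
.OO..OO.
.OO..OO.
.OO..OO.
.OO..OO.
........
O..OO..O
O..OO..O
........
.OO..OO.
.OO..OO.

Derivation:
Op 1 fold_left: fold axis v@4; visible region now rows[0,16) x cols[0,4) = 16x4
Op 2 fold_up: fold axis h@8; visible region now rows[0,8) x cols[0,4) = 8x4
Op 3 fold_up: fold axis h@4; visible region now rows[0,4) x cols[0,4) = 4x4
Op 4 fold_right: fold axis v@2; visible region now rows[0,4) x cols[2,4) = 4x2
Op 5 cut(3, 1): punch at orig (3,3); cuts so far [(3, 3)]; region rows[0,4) x cols[2,4) = 4x2
Op 6 cut(0, 0): punch at orig (0,2); cuts so far [(0, 2), (3, 3)]; region rows[0,4) x cols[2,4) = 4x2
Op 7 cut(1, 0): punch at orig (1,2); cuts so far [(0, 2), (1, 2), (3, 3)]; region rows[0,4) x cols[2,4) = 4x2
Unfold 1 (reflect across v@2): 6 holes -> [(0, 1), (0, 2), (1, 1), (1, 2), (3, 0), (3, 3)]
Unfold 2 (reflect across h@4): 12 holes -> [(0, 1), (0, 2), (1, 1), (1, 2), (3, 0), (3, 3), (4, 0), (4, 3), (6, 1), (6, 2), (7, 1), (7, 2)]
Unfold 3 (reflect across h@8): 24 holes -> [(0, 1), (0, 2), (1, 1), (1, 2), (3, 0), (3, 3), (4, 0), (4, 3), (6, 1), (6, 2), (7, 1), (7, 2), (8, 1), (8, 2), (9, 1), (9, 2), (11, 0), (11, 3), (12, 0), (12, 3), (14, 1), (14, 2), (15, 1), (15, 2)]
Unfold 4 (reflect across v@4): 48 holes -> [(0, 1), (0, 2), (0, 5), (0, 6), (1, 1), (1, 2), (1, 5), (1, 6), (3, 0), (3, 3), (3, 4), (3, 7), (4, 0), (4, 3), (4, 4), (4, 7), (6, 1), (6, 2), (6, 5), (6, 6), (7, 1), (7, 2), (7, 5), (7, 6), (8, 1), (8, 2), (8, 5), (8, 6), (9, 1), (9, 2), (9, 5), (9, 6), (11, 0), (11, 3), (11, 4), (11, 7), (12, 0), (12, 3), (12, 4), (12, 7), (14, 1), (14, 2), (14, 5), (14, 6), (15, 1), (15, 2), (15, 5), (15, 6)]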